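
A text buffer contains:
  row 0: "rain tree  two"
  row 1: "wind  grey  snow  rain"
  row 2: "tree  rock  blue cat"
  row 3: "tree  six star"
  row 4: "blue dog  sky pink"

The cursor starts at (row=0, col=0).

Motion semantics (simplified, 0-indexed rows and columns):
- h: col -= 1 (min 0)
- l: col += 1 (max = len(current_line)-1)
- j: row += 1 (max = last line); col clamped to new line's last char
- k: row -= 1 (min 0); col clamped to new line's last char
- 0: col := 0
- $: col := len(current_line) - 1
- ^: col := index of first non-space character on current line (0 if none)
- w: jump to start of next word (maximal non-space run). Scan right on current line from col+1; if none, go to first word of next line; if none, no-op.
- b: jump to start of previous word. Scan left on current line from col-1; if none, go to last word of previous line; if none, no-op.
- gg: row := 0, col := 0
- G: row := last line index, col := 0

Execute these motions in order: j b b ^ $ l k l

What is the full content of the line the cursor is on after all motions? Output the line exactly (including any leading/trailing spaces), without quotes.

After 1 (j): row=1 col=0 char='w'
After 2 (b): row=0 col=11 char='t'
After 3 (b): row=0 col=5 char='t'
After 4 (^): row=0 col=0 char='r'
After 5 ($): row=0 col=13 char='o'
After 6 (l): row=0 col=13 char='o'
After 7 (k): row=0 col=13 char='o'
After 8 (l): row=0 col=13 char='o'

Answer: rain tree  two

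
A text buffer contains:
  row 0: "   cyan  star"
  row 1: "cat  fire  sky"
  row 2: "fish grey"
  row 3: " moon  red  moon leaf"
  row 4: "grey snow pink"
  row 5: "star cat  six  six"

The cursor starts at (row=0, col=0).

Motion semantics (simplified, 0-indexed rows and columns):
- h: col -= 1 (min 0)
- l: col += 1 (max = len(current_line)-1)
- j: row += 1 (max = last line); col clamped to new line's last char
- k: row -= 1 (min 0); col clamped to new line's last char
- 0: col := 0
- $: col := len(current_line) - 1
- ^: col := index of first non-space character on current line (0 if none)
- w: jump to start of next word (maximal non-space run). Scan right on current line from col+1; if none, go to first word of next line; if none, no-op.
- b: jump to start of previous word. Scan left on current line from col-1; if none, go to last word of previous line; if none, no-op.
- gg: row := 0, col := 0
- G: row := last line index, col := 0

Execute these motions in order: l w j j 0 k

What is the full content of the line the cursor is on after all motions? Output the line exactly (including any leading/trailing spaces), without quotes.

Answer: cat  fire  sky

Derivation:
After 1 (l): row=0 col=1 char='_'
After 2 (w): row=0 col=3 char='c'
After 3 (j): row=1 col=3 char='_'
After 4 (j): row=2 col=3 char='h'
After 5 (0): row=2 col=0 char='f'
After 6 (k): row=1 col=0 char='c'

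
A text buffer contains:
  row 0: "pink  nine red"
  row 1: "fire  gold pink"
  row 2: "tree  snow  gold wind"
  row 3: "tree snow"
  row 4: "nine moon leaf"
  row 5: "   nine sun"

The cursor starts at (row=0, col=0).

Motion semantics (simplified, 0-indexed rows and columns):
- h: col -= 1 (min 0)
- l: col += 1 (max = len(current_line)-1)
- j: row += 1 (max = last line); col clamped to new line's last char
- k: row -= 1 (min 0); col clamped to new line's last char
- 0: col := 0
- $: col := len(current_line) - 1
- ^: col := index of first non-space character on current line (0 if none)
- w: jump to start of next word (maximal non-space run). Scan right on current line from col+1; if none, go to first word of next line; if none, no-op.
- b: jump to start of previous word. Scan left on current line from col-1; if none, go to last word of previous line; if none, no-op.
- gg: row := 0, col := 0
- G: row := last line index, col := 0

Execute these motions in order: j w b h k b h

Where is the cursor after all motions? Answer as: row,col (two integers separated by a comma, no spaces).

Answer: 0,0

Derivation:
After 1 (j): row=1 col=0 char='f'
After 2 (w): row=1 col=6 char='g'
After 3 (b): row=1 col=0 char='f'
After 4 (h): row=1 col=0 char='f'
After 5 (k): row=0 col=0 char='p'
After 6 (b): row=0 col=0 char='p'
After 7 (h): row=0 col=0 char='p'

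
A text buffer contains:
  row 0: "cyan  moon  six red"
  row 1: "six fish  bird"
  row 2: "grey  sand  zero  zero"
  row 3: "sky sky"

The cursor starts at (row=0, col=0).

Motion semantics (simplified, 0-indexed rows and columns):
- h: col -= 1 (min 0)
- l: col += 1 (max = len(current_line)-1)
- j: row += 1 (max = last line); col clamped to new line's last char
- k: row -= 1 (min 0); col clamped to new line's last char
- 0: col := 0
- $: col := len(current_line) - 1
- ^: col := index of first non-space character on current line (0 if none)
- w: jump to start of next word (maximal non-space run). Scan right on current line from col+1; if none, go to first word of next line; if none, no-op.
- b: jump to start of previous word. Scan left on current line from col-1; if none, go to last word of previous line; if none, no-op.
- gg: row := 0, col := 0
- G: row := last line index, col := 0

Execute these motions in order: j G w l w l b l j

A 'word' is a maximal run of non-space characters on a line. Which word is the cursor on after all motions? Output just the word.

After 1 (j): row=1 col=0 char='s'
After 2 (G): row=3 col=0 char='s'
After 3 (w): row=3 col=4 char='s'
After 4 (l): row=3 col=5 char='k'
After 5 (w): row=3 col=5 char='k'
After 6 (l): row=3 col=6 char='y'
After 7 (b): row=3 col=4 char='s'
After 8 (l): row=3 col=5 char='k'
After 9 (j): row=3 col=5 char='k'

Answer: sky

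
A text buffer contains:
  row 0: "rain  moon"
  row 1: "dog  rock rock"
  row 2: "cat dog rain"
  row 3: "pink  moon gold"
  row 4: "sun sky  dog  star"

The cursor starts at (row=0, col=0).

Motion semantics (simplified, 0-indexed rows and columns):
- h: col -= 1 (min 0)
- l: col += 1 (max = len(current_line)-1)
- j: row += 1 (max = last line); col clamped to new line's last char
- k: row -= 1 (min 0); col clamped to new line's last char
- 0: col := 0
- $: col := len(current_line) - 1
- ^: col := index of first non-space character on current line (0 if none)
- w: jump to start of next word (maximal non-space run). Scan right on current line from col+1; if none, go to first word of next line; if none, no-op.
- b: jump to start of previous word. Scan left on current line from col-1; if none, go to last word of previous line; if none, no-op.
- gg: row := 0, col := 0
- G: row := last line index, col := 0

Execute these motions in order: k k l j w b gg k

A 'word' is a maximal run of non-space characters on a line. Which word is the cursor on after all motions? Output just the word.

After 1 (k): row=0 col=0 char='r'
After 2 (k): row=0 col=0 char='r'
After 3 (l): row=0 col=1 char='a'
After 4 (j): row=1 col=1 char='o'
After 5 (w): row=1 col=5 char='r'
After 6 (b): row=1 col=0 char='d'
After 7 (gg): row=0 col=0 char='r'
After 8 (k): row=0 col=0 char='r'

Answer: rain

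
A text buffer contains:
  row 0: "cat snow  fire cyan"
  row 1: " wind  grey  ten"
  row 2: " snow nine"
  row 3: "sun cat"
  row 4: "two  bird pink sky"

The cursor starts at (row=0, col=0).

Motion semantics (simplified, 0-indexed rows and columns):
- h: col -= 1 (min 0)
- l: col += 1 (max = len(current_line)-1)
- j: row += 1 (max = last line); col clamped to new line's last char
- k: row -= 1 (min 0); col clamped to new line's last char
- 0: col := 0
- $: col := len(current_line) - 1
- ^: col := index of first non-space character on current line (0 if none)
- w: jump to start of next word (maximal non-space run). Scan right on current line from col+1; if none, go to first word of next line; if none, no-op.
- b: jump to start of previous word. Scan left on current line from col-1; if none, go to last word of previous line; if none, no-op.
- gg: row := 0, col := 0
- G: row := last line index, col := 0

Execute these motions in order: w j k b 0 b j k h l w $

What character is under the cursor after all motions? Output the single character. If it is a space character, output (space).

Answer: n

Derivation:
After 1 (w): row=0 col=4 char='s'
After 2 (j): row=1 col=4 char='d'
After 3 (k): row=0 col=4 char='s'
After 4 (b): row=0 col=0 char='c'
After 5 (0): row=0 col=0 char='c'
After 6 (b): row=0 col=0 char='c'
After 7 (j): row=1 col=0 char='_'
After 8 (k): row=0 col=0 char='c'
After 9 (h): row=0 col=0 char='c'
After 10 (l): row=0 col=1 char='a'
After 11 (w): row=0 col=4 char='s'
After 12 ($): row=0 col=18 char='n'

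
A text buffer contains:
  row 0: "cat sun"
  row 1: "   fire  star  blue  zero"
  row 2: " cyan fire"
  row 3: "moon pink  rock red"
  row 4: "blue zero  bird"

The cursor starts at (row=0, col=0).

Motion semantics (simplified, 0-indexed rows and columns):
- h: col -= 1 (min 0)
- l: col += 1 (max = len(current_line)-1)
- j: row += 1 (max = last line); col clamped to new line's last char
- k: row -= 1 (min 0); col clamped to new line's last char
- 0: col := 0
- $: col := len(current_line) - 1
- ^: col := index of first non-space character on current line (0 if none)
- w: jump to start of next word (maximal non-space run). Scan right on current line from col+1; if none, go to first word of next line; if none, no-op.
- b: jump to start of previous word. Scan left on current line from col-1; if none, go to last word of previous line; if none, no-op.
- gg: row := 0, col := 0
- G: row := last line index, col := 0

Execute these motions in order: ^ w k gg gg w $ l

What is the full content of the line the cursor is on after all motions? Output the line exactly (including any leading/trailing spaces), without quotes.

After 1 (^): row=0 col=0 char='c'
After 2 (w): row=0 col=4 char='s'
After 3 (k): row=0 col=4 char='s'
After 4 (gg): row=0 col=0 char='c'
After 5 (gg): row=0 col=0 char='c'
After 6 (w): row=0 col=4 char='s'
After 7 ($): row=0 col=6 char='n'
After 8 (l): row=0 col=6 char='n'

Answer: cat sun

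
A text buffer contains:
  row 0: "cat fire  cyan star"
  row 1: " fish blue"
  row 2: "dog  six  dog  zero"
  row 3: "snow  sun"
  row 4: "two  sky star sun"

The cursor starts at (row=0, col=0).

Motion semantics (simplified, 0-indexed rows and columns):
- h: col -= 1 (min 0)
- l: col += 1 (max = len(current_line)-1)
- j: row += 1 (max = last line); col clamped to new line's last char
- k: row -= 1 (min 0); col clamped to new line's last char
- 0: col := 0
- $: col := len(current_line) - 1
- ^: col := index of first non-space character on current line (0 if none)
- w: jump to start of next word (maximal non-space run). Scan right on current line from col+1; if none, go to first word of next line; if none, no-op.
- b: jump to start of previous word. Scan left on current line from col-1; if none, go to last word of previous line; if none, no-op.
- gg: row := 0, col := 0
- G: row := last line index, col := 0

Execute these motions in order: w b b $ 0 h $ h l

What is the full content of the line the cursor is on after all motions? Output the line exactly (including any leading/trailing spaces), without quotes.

After 1 (w): row=0 col=4 char='f'
After 2 (b): row=0 col=0 char='c'
After 3 (b): row=0 col=0 char='c'
After 4 ($): row=0 col=18 char='r'
After 5 (0): row=0 col=0 char='c'
After 6 (h): row=0 col=0 char='c'
After 7 ($): row=0 col=18 char='r'
After 8 (h): row=0 col=17 char='a'
After 9 (l): row=0 col=18 char='r'

Answer: cat fire  cyan star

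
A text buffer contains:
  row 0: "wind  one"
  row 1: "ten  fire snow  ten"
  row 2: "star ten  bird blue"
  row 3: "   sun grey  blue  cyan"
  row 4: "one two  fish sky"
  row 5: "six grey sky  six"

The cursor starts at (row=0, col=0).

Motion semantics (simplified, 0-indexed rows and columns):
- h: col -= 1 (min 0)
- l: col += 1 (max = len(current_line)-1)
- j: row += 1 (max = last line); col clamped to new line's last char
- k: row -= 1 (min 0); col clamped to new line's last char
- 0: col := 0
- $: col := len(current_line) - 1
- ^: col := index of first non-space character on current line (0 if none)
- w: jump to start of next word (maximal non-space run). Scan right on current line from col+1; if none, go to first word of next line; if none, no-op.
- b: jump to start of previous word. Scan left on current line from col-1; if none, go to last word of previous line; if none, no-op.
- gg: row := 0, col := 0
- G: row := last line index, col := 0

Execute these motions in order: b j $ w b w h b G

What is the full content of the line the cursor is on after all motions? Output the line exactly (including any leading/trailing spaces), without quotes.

Answer: six grey sky  six

Derivation:
After 1 (b): row=0 col=0 char='w'
After 2 (j): row=1 col=0 char='t'
After 3 ($): row=1 col=18 char='n'
After 4 (w): row=2 col=0 char='s'
After 5 (b): row=1 col=16 char='t'
After 6 (w): row=2 col=0 char='s'
After 7 (h): row=2 col=0 char='s'
After 8 (b): row=1 col=16 char='t'
After 9 (G): row=5 col=0 char='s'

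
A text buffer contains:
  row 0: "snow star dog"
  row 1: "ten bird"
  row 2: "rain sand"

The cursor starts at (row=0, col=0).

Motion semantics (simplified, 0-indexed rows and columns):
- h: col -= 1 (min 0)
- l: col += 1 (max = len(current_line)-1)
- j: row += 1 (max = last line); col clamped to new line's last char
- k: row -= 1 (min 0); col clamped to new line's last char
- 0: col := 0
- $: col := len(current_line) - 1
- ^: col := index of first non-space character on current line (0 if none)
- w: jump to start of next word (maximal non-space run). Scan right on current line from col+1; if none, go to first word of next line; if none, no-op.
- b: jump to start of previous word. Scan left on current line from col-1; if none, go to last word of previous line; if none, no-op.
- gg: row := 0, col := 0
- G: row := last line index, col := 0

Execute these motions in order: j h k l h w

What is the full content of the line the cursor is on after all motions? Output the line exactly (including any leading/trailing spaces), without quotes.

Answer: snow star dog

Derivation:
After 1 (j): row=1 col=0 char='t'
After 2 (h): row=1 col=0 char='t'
After 3 (k): row=0 col=0 char='s'
After 4 (l): row=0 col=1 char='n'
After 5 (h): row=0 col=0 char='s'
After 6 (w): row=0 col=5 char='s'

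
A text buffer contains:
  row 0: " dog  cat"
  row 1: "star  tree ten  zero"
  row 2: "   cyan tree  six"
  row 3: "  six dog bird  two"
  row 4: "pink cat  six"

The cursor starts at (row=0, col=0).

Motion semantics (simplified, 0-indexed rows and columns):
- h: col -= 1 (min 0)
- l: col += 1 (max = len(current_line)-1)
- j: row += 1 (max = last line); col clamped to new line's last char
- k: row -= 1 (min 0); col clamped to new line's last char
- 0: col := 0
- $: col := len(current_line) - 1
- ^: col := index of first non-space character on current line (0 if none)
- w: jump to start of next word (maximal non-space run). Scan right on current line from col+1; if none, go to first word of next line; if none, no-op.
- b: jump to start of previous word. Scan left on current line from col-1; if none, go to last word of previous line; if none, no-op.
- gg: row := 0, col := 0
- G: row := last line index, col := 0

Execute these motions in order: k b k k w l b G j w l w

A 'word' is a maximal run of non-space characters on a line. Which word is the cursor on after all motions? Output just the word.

After 1 (k): row=0 col=0 char='_'
After 2 (b): row=0 col=0 char='_'
After 3 (k): row=0 col=0 char='_'
After 4 (k): row=0 col=0 char='_'
After 5 (w): row=0 col=1 char='d'
After 6 (l): row=0 col=2 char='o'
After 7 (b): row=0 col=1 char='d'
After 8 (G): row=4 col=0 char='p'
After 9 (j): row=4 col=0 char='p'
After 10 (w): row=4 col=5 char='c'
After 11 (l): row=4 col=6 char='a'
After 12 (w): row=4 col=10 char='s'

Answer: six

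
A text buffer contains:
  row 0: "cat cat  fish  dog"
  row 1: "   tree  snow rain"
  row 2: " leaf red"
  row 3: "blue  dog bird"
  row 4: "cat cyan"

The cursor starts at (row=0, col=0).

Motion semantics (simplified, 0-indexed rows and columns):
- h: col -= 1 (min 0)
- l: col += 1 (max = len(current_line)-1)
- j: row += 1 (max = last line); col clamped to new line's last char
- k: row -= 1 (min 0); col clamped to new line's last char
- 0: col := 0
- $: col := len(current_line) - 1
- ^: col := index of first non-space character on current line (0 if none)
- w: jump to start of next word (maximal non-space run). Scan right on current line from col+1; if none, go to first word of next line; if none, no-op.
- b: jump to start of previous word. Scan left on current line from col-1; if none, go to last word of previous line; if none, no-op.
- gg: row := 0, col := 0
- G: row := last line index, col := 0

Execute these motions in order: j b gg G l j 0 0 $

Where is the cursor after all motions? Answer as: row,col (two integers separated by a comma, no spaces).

After 1 (j): row=1 col=0 char='_'
After 2 (b): row=0 col=15 char='d'
After 3 (gg): row=0 col=0 char='c'
After 4 (G): row=4 col=0 char='c'
After 5 (l): row=4 col=1 char='a'
After 6 (j): row=4 col=1 char='a'
After 7 (0): row=4 col=0 char='c'
After 8 (0): row=4 col=0 char='c'
After 9 ($): row=4 col=7 char='n'

Answer: 4,7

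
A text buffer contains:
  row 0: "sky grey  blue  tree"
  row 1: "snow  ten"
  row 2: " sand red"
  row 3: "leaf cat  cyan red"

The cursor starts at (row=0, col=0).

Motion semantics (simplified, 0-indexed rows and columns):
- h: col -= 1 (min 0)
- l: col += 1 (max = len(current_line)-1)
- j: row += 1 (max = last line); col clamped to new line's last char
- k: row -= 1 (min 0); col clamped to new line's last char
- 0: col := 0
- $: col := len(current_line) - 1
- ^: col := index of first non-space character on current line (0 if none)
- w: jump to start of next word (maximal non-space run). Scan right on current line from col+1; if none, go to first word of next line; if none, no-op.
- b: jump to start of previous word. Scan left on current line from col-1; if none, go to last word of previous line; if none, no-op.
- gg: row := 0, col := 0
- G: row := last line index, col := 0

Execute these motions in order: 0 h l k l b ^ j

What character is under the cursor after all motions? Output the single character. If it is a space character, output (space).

Answer: s

Derivation:
After 1 (0): row=0 col=0 char='s'
After 2 (h): row=0 col=0 char='s'
After 3 (l): row=0 col=1 char='k'
After 4 (k): row=0 col=1 char='k'
After 5 (l): row=0 col=2 char='y'
After 6 (b): row=0 col=0 char='s'
After 7 (^): row=0 col=0 char='s'
After 8 (j): row=1 col=0 char='s'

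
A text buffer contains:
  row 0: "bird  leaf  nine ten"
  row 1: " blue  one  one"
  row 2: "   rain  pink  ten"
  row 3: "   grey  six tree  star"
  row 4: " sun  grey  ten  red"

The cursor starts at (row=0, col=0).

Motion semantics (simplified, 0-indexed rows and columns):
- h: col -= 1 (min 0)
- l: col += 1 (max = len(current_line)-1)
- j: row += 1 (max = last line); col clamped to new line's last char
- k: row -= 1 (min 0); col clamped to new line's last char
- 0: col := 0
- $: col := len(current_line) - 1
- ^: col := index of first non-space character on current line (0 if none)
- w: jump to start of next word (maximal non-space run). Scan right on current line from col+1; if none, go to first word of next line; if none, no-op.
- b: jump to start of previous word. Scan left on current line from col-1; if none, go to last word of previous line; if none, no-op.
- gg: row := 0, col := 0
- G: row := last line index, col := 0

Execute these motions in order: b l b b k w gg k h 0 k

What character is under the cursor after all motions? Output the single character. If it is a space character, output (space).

Answer: b

Derivation:
After 1 (b): row=0 col=0 char='b'
After 2 (l): row=0 col=1 char='i'
After 3 (b): row=0 col=0 char='b'
After 4 (b): row=0 col=0 char='b'
After 5 (k): row=0 col=0 char='b'
After 6 (w): row=0 col=6 char='l'
After 7 (gg): row=0 col=0 char='b'
After 8 (k): row=0 col=0 char='b'
After 9 (h): row=0 col=0 char='b'
After 10 (0): row=0 col=0 char='b'
After 11 (k): row=0 col=0 char='b'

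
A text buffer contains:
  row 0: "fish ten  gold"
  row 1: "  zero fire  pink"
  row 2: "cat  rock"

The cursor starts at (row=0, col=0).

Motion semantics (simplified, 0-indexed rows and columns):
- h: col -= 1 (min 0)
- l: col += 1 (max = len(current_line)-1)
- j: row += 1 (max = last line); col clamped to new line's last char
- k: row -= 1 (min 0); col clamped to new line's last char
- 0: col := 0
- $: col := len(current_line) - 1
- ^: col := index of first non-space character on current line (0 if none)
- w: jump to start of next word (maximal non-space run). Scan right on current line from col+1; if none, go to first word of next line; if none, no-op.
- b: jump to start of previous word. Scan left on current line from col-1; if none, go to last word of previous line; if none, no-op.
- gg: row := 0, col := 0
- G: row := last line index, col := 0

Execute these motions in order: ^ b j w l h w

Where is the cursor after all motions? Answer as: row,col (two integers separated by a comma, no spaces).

After 1 (^): row=0 col=0 char='f'
After 2 (b): row=0 col=0 char='f'
After 3 (j): row=1 col=0 char='_'
After 4 (w): row=1 col=2 char='z'
After 5 (l): row=1 col=3 char='e'
After 6 (h): row=1 col=2 char='z'
After 7 (w): row=1 col=7 char='f'

Answer: 1,7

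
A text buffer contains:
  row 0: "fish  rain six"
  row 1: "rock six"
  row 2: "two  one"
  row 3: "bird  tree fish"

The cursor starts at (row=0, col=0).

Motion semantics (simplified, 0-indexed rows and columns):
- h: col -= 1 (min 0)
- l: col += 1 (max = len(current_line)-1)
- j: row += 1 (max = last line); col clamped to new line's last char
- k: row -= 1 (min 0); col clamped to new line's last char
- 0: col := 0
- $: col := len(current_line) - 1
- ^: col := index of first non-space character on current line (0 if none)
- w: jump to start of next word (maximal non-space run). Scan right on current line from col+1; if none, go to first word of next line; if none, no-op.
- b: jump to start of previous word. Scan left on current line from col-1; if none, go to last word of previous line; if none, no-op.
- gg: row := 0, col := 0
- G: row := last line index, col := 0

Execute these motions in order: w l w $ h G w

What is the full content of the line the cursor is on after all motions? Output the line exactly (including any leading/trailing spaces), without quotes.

After 1 (w): row=0 col=6 char='r'
After 2 (l): row=0 col=7 char='a'
After 3 (w): row=0 col=11 char='s'
After 4 ($): row=0 col=13 char='x'
After 5 (h): row=0 col=12 char='i'
After 6 (G): row=3 col=0 char='b'
After 7 (w): row=3 col=6 char='t'

Answer: bird  tree fish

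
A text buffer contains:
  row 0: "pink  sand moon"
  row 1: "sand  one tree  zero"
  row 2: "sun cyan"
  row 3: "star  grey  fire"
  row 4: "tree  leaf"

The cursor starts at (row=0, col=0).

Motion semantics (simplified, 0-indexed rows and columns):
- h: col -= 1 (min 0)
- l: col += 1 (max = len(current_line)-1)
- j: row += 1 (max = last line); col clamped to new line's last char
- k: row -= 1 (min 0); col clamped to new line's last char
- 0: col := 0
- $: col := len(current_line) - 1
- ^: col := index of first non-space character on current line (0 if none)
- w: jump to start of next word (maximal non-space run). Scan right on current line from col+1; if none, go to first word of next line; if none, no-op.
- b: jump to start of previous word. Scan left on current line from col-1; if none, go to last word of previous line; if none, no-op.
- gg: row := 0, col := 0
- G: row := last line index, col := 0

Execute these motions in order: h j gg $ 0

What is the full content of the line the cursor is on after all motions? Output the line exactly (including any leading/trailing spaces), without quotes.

Answer: pink  sand moon

Derivation:
After 1 (h): row=0 col=0 char='p'
After 2 (j): row=1 col=0 char='s'
After 3 (gg): row=0 col=0 char='p'
After 4 ($): row=0 col=14 char='n'
After 5 (0): row=0 col=0 char='p'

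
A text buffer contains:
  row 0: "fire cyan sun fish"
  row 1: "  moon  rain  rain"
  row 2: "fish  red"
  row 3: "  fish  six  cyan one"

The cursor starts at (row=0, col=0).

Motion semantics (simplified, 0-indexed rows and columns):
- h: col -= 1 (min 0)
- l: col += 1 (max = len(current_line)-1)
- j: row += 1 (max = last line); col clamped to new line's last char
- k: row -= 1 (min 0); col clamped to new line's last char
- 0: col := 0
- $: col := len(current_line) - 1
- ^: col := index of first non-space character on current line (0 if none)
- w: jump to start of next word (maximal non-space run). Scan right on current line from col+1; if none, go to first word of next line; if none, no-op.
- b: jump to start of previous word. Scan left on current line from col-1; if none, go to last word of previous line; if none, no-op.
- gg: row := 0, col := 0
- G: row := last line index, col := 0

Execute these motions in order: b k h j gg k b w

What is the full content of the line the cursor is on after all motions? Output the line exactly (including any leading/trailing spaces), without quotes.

Answer: fire cyan sun fish

Derivation:
After 1 (b): row=0 col=0 char='f'
After 2 (k): row=0 col=0 char='f'
After 3 (h): row=0 col=0 char='f'
After 4 (j): row=1 col=0 char='_'
After 5 (gg): row=0 col=0 char='f'
After 6 (k): row=0 col=0 char='f'
After 7 (b): row=0 col=0 char='f'
After 8 (w): row=0 col=5 char='c'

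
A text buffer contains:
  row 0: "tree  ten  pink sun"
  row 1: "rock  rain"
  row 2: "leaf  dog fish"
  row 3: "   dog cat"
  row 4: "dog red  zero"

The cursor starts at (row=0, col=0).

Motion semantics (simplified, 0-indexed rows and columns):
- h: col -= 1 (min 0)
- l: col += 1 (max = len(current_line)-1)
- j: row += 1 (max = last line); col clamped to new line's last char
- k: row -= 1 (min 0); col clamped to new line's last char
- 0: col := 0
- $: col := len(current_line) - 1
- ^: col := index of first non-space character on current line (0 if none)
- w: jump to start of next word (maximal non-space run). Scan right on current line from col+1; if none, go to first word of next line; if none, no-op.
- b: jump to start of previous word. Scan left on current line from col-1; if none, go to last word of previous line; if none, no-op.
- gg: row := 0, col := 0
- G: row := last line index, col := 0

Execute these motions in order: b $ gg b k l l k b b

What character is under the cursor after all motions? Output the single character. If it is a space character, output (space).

Answer: t

Derivation:
After 1 (b): row=0 col=0 char='t'
After 2 ($): row=0 col=18 char='n'
After 3 (gg): row=0 col=0 char='t'
After 4 (b): row=0 col=0 char='t'
After 5 (k): row=0 col=0 char='t'
After 6 (l): row=0 col=1 char='r'
After 7 (l): row=0 col=2 char='e'
After 8 (k): row=0 col=2 char='e'
After 9 (b): row=0 col=0 char='t'
After 10 (b): row=0 col=0 char='t'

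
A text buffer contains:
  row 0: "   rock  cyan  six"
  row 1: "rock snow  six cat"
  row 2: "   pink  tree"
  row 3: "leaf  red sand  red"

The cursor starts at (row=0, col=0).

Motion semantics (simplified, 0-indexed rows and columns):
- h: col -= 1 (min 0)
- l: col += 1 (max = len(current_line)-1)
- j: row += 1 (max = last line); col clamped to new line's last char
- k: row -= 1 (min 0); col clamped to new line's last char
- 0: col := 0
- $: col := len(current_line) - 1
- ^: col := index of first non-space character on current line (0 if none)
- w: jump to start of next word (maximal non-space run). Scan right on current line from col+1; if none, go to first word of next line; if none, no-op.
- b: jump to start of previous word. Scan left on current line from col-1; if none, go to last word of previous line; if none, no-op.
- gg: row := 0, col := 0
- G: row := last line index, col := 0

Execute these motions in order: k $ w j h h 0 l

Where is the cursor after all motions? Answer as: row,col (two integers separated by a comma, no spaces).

After 1 (k): row=0 col=0 char='_'
After 2 ($): row=0 col=17 char='x'
After 3 (w): row=1 col=0 char='r'
After 4 (j): row=2 col=0 char='_'
After 5 (h): row=2 col=0 char='_'
After 6 (h): row=2 col=0 char='_'
After 7 (0): row=2 col=0 char='_'
After 8 (l): row=2 col=1 char='_'

Answer: 2,1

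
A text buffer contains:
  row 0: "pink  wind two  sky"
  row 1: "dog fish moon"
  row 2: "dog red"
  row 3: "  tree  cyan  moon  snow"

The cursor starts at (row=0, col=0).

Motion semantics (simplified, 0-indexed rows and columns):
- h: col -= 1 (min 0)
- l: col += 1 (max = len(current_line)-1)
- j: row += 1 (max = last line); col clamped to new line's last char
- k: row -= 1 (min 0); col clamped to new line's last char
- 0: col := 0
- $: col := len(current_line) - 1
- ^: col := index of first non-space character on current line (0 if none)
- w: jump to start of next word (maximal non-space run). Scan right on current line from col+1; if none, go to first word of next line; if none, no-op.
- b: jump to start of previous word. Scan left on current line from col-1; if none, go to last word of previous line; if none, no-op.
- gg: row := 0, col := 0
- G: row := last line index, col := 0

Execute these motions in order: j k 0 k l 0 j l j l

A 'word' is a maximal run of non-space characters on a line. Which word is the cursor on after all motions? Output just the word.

After 1 (j): row=1 col=0 char='d'
After 2 (k): row=0 col=0 char='p'
After 3 (0): row=0 col=0 char='p'
After 4 (k): row=0 col=0 char='p'
After 5 (l): row=0 col=1 char='i'
After 6 (0): row=0 col=0 char='p'
After 7 (j): row=1 col=0 char='d'
After 8 (l): row=1 col=1 char='o'
After 9 (j): row=2 col=1 char='o'
After 10 (l): row=2 col=2 char='g'

Answer: dog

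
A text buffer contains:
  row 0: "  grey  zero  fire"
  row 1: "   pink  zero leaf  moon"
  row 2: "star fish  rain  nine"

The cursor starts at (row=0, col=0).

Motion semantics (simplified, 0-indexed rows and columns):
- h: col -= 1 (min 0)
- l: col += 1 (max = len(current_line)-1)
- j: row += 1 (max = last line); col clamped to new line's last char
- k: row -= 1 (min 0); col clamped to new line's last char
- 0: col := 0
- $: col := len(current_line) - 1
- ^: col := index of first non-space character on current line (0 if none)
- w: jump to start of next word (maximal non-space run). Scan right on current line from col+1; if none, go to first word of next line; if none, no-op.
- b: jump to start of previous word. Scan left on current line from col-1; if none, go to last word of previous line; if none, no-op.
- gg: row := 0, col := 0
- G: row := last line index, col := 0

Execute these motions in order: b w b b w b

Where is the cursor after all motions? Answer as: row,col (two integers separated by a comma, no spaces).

Answer: 0,2

Derivation:
After 1 (b): row=0 col=0 char='_'
After 2 (w): row=0 col=2 char='g'
After 3 (b): row=0 col=2 char='g'
After 4 (b): row=0 col=2 char='g'
After 5 (w): row=0 col=8 char='z'
After 6 (b): row=0 col=2 char='g'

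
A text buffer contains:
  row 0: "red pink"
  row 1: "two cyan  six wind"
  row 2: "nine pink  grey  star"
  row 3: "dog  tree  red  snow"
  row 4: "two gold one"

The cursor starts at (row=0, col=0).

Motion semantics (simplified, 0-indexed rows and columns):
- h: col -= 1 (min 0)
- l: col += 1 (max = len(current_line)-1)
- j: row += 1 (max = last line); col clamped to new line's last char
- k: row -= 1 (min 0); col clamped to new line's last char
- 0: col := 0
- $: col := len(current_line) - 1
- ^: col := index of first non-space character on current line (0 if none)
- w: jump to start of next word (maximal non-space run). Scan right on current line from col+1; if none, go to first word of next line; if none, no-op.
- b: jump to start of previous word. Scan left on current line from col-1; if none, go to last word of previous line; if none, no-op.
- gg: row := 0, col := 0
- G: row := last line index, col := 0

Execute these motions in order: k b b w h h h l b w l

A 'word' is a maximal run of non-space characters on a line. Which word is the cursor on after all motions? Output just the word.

After 1 (k): row=0 col=0 char='r'
After 2 (b): row=0 col=0 char='r'
After 3 (b): row=0 col=0 char='r'
After 4 (w): row=0 col=4 char='p'
After 5 (h): row=0 col=3 char='_'
After 6 (h): row=0 col=2 char='d'
After 7 (h): row=0 col=1 char='e'
After 8 (l): row=0 col=2 char='d'
After 9 (b): row=0 col=0 char='r'
After 10 (w): row=0 col=4 char='p'
After 11 (l): row=0 col=5 char='i'

Answer: pink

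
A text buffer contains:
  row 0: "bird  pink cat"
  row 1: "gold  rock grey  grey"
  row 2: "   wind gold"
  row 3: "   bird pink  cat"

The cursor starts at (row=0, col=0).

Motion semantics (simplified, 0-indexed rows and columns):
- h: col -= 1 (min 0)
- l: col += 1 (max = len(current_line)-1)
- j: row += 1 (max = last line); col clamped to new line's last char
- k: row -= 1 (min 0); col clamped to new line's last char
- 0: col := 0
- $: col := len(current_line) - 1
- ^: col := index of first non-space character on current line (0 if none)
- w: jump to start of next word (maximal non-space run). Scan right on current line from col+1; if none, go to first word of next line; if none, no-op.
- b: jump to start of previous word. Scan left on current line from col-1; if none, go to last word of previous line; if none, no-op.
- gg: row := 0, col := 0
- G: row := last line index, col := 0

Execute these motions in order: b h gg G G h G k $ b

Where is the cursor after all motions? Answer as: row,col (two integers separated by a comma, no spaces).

After 1 (b): row=0 col=0 char='b'
After 2 (h): row=0 col=0 char='b'
After 3 (gg): row=0 col=0 char='b'
After 4 (G): row=3 col=0 char='_'
After 5 (G): row=3 col=0 char='_'
After 6 (h): row=3 col=0 char='_'
After 7 (G): row=3 col=0 char='_'
After 8 (k): row=2 col=0 char='_'
After 9 ($): row=2 col=11 char='d'
After 10 (b): row=2 col=8 char='g'

Answer: 2,8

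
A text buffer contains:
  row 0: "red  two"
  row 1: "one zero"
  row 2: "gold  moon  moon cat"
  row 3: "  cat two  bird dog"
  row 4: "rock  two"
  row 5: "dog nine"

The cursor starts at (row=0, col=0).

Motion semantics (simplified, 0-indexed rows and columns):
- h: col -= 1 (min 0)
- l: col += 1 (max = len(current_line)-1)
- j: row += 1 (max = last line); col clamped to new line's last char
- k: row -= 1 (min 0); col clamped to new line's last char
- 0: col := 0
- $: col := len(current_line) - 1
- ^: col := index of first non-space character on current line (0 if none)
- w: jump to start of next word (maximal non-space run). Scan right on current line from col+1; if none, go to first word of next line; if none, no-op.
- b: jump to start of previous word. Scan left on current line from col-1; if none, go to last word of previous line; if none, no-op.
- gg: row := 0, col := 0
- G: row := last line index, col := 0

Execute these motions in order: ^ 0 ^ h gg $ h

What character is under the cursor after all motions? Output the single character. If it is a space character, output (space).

After 1 (^): row=0 col=0 char='r'
After 2 (0): row=0 col=0 char='r'
After 3 (^): row=0 col=0 char='r'
After 4 (h): row=0 col=0 char='r'
After 5 (gg): row=0 col=0 char='r'
After 6 ($): row=0 col=7 char='o'
After 7 (h): row=0 col=6 char='w'

Answer: w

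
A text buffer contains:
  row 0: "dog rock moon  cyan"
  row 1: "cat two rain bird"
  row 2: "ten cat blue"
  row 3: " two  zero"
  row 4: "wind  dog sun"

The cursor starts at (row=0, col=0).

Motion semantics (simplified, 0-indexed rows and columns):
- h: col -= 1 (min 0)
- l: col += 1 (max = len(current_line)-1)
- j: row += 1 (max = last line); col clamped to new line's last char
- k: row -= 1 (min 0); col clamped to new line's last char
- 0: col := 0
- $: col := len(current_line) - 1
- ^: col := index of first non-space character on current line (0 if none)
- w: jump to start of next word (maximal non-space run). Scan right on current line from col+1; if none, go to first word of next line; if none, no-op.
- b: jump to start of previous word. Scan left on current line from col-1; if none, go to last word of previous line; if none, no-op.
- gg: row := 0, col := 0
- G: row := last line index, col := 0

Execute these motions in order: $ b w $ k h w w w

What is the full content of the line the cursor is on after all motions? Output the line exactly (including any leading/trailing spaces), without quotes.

After 1 ($): row=0 col=18 char='n'
After 2 (b): row=0 col=15 char='c'
After 3 (w): row=1 col=0 char='c'
After 4 ($): row=1 col=16 char='d'
After 5 (k): row=0 col=16 char='y'
After 6 (h): row=0 col=15 char='c'
After 7 (w): row=1 col=0 char='c'
After 8 (w): row=1 col=4 char='t'
After 9 (w): row=1 col=8 char='r'

Answer: cat two rain bird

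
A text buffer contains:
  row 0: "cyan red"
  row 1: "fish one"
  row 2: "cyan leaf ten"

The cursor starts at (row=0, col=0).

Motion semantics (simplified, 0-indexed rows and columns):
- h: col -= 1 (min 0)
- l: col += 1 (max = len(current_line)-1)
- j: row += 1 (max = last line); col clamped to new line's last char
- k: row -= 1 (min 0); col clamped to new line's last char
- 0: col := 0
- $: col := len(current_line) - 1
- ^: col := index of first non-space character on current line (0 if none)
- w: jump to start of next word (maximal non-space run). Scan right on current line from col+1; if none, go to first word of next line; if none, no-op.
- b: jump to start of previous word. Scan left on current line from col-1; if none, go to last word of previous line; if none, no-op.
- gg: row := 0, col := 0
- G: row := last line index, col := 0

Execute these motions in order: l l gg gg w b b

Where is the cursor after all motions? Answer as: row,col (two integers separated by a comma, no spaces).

Answer: 0,0

Derivation:
After 1 (l): row=0 col=1 char='y'
After 2 (l): row=0 col=2 char='a'
After 3 (gg): row=0 col=0 char='c'
After 4 (gg): row=0 col=0 char='c'
After 5 (w): row=0 col=5 char='r'
After 6 (b): row=0 col=0 char='c'
After 7 (b): row=0 col=0 char='c'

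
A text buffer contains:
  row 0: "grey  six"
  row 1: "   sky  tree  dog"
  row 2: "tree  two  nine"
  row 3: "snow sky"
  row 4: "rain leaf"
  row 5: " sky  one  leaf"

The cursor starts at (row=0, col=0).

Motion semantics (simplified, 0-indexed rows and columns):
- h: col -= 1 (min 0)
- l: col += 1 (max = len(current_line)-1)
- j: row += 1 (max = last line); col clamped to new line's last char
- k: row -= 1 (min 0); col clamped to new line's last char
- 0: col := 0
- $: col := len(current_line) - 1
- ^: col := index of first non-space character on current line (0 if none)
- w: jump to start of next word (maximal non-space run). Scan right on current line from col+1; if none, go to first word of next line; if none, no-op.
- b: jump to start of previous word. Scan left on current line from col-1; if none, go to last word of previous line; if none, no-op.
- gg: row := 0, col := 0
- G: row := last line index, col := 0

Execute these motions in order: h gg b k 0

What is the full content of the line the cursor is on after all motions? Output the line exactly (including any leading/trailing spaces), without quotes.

Answer: grey  six

Derivation:
After 1 (h): row=0 col=0 char='g'
After 2 (gg): row=0 col=0 char='g'
After 3 (b): row=0 col=0 char='g'
After 4 (k): row=0 col=0 char='g'
After 5 (0): row=0 col=0 char='g'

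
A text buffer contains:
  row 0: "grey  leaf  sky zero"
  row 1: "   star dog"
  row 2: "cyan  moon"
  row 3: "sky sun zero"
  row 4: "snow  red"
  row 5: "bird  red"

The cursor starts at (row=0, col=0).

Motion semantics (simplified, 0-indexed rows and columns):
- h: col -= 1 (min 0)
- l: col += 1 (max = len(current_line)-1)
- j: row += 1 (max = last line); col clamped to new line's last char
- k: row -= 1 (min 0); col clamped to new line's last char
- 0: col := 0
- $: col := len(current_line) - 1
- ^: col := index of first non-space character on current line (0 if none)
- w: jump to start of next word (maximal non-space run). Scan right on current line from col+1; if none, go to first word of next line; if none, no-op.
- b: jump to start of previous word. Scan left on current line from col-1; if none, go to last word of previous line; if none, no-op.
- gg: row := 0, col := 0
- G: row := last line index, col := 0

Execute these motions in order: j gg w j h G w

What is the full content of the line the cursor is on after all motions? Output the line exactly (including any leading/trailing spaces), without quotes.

Answer: bird  red

Derivation:
After 1 (j): row=1 col=0 char='_'
After 2 (gg): row=0 col=0 char='g'
After 3 (w): row=0 col=6 char='l'
After 4 (j): row=1 col=6 char='r'
After 5 (h): row=1 col=5 char='a'
After 6 (G): row=5 col=0 char='b'
After 7 (w): row=5 col=6 char='r'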